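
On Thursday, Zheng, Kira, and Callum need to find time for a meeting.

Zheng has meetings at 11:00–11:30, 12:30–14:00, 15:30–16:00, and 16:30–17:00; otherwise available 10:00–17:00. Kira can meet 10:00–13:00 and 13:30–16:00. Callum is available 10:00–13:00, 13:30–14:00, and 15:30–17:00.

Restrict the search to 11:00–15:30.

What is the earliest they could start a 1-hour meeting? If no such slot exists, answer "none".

Zheng free within 10:00–17:00: 10:00–11:00, 11:30–12:30, 14:00–15:30, 16:00–16:30.
Zheng ∩ Kira: 10:00–11:00, 11:30–12:30, 14:00–15:30.
Zheng ∩ Kira ∩ Callum: 10:00–11:00, 11:30–12:30.
Restricted to 11:00–15:30: 11:30–12:30.
Windows ≥ 60 min: 11:30–12:30.
Earliest such window starts at 11:30.

11:30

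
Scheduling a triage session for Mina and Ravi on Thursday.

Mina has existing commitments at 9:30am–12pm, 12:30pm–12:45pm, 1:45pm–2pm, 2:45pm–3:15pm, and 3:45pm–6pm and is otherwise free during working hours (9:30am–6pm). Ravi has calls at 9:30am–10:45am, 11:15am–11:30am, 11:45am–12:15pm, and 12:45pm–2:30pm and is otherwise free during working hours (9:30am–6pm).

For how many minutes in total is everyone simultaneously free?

60 minutes

Mina free within 09:30–18:00: 12:00–12:30, 12:45–13:45, 14:00–14:45, 15:15–15:45.
Ravi free within 09:30–18:00: 10:45–11:15, 11:30–11:45, 12:15–12:45, 14:30–18:00.
Mina ∩ Ravi: 12:15–12:30, 14:30–14:45, 15:15–15:45.
Total common minutes: 15 + 15 + 30 = 60.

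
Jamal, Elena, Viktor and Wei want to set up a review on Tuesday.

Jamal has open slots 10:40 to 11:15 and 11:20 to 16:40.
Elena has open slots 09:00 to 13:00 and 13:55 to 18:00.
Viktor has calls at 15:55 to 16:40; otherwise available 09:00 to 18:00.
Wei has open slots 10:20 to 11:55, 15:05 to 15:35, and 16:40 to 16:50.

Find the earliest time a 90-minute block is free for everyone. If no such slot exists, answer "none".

none

Viktor free within 09:00–18:00: 09:00–15:55, 16:40–18:00.
Jamal ∩ Elena: 10:40–11:15, 11:20–13:00, 13:55–16:40.
Jamal ∩ Elena ∩ Viktor: 10:40–11:15, 11:20–13:00, 13:55–15:55.
Jamal ∩ Elena ∩ Viktor ∩ Wei: 10:40–11:15, 11:20–11:55, 15:05–15:35.
Windows ≥ 90 min: (none).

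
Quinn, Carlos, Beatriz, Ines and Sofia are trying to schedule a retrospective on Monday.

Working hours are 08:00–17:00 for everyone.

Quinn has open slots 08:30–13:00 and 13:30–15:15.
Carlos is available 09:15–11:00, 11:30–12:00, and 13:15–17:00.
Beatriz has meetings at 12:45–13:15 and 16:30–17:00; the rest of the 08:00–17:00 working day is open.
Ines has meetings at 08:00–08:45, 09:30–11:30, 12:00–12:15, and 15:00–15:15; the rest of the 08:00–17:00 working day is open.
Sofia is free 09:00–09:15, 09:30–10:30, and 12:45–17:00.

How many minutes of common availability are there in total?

90 minutes

Beatriz free within 08:00–17:00: 08:00–12:45, 13:15–16:30.
Ines free within 08:00–17:00: 08:45–09:30, 11:30–12:00, 12:15–15:00, 15:15–17:00.
Quinn ∩ Carlos: 09:15–11:00, 11:30–12:00, 13:30–15:15.
Quinn ∩ Carlos ∩ Beatriz: 09:15–11:00, 11:30–12:00, 13:30–15:15.
Quinn ∩ Carlos ∩ Beatriz ∩ Ines: 09:15–09:30, 11:30–12:00, 13:30–15:00.
Quinn ∩ Carlos ∩ Beatriz ∩ Ines ∩ Sofia: 13:30–15:00.
Total common minutes: 90.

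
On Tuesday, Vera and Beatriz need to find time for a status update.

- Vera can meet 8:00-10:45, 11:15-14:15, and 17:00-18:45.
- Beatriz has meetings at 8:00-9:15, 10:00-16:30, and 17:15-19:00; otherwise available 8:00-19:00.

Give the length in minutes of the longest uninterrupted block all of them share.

45 minutes

Beatriz free within 08:00–19:00: 09:15–10:00, 16:30–17:15.
Vera ∩ Beatriz: 09:15–10:00, 17:00–17:15.
Common window lengths: 45, 15 min; longest is 45.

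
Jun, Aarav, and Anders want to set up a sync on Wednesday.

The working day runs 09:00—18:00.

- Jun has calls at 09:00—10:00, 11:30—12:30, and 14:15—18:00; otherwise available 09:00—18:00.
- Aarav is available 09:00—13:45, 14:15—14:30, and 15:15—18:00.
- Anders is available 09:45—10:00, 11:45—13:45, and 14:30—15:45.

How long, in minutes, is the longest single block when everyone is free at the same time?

Jun free within 09:00–18:00: 10:00–11:30, 12:30–14:15.
Jun ∩ Aarav: 10:00–11:30, 12:30–13:45.
Jun ∩ Aarav ∩ Anders: 12:30–13:45.
Single common window of 75 minutes.

75 minutes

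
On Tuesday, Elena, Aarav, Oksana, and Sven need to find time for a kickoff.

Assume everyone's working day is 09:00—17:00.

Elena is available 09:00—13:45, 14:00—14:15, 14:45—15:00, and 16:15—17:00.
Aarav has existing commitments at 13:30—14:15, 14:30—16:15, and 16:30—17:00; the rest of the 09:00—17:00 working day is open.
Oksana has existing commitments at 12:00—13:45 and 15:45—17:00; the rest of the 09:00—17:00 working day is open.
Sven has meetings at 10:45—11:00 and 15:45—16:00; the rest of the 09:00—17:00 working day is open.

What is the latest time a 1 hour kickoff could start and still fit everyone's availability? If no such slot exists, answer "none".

Aarav free within 09:00–17:00: 09:00–13:30, 14:15–14:30, 16:15–16:30.
Oksana free within 09:00–17:00: 09:00–12:00, 13:45–15:45.
Sven free within 09:00–17:00: 09:00–10:45, 11:00–15:45, 16:00–17:00.
Elena ∩ Aarav: 09:00–13:30, 16:15–16:30.
Elena ∩ Aarav ∩ Oksana: 09:00–12:00.
Elena ∩ Aarav ∩ Oksana ∩ Sven: 09:00–10:45, 11:00–12:00.
Windows ≥ 60 min: 09:00–10:45, 11:00–12:00.
Latest start in the last window 11:00–12:00 is 12:00 − 60 min = 11:00.

11:00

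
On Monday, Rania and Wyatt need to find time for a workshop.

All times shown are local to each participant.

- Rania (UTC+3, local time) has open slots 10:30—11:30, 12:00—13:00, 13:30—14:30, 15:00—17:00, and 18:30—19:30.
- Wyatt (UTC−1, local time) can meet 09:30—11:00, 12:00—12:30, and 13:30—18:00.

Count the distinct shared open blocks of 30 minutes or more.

3

Rania → UTC: 07:30–08:30, 09:00–10:00, 10:30–11:30, 12:00–14:00, 15:30–16:30.
Wyatt → UTC: 10:30–12:00, 13:00–13:30, 14:30–19:00.
Rania ∩ Wyatt: 10:30–11:30, 13:00–13:30, 15:30–16:30.
Windows ≥ 30 min: 10:30–11:30, 13:00–13:30, 15:30–16:30.
That's 3 windows.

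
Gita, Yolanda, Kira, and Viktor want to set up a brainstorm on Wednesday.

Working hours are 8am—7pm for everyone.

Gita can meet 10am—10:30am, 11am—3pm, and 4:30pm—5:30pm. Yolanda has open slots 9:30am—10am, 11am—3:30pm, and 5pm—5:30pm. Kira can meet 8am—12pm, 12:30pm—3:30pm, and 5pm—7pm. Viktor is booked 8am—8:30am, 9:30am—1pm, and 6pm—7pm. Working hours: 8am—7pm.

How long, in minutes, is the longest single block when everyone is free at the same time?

Viktor free within 08:00–19:00: 08:30–09:30, 13:00–18:00.
Gita ∩ Yolanda: 11:00–15:00, 17:00–17:30.
Gita ∩ Yolanda ∩ Kira: 11:00–12:00, 12:30–15:00, 17:00–17:30.
Gita ∩ Yolanda ∩ Kira ∩ Viktor: 13:00–15:00, 17:00–17:30.
Common window lengths: 120, 30 min; longest is 120.

120 minutes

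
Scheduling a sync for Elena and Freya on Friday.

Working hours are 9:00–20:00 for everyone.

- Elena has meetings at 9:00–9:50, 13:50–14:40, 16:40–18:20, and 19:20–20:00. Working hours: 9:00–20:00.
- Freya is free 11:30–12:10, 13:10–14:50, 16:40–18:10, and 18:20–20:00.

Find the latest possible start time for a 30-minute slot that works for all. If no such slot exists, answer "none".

Elena free within 09:00–20:00: 09:50–13:50, 14:40–16:40, 18:20–19:20.
Elena ∩ Freya: 11:30–12:10, 13:10–13:50, 14:40–14:50, 18:20–19:20.
Windows ≥ 30 min: 11:30–12:10, 13:10–13:50, 18:20–19:20.
Latest start in the last window 18:20–19:20 is 19:20 − 30 min = 18:50.

18:50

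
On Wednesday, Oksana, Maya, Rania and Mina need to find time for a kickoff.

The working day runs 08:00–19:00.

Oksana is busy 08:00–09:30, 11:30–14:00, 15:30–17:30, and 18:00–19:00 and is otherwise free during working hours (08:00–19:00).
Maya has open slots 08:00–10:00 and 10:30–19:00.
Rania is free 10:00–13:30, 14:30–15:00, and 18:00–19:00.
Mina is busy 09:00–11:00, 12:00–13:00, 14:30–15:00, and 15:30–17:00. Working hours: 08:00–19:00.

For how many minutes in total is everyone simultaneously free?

30 minutes

Oksana free within 08:00–19:00: 09:30–11:30, 14:00–15:30, 17:30–18:00.
Mina free within 08:00–19:00: 08:00–09:00, 11:00–12:00, 13:00–14:30, 15:00–15:30, 17:00–19:00.
Oksana ∩ Maya: 09:30–10:00, 10:30–11:30, 14:00–15:30, 17:30–18:00.
Oksana ∩ Maya ∩ Rania: 10:30–11:30, 14:30–15:00.
Oksana ∩ Maya ∩ Rania ∩ Mina: 11:00–11:30.
Total common minutes: 30.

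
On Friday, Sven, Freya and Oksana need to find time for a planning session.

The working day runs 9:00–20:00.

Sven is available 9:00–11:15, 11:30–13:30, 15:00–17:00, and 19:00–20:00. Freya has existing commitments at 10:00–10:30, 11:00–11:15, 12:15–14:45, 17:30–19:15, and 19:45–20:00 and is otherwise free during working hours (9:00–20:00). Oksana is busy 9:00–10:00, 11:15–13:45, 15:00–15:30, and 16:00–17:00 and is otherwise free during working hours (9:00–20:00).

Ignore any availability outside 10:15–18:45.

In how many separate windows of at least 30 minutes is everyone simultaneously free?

2

Freya free within 09:00–20:00: 09:00–10:00, 10:30–11:00, 11:15–12:15, 14:45–17:30, 19:15–19:45.
Oksana free within 09:00–20:00: 10:00–11:15, 13:45–15:00, 15:30–16:00, 17:00–20:00.
Sven ∩ Freya: 09:00–10:00, 10:30–11:00, 11:30–12:15, 15:00–17:00, 19:15–19:45.
Sven ∩ Freya ∩ Oksana: 10:30–11:00, 15:30–16:00, 19:15–19:45.
Restricted to 10:15–18:45: 10:30–11:00, 15:30–16:00.
Windows ≥ 30 min: 10:30–11:00, 15:30–16:00.
That's 2 windows.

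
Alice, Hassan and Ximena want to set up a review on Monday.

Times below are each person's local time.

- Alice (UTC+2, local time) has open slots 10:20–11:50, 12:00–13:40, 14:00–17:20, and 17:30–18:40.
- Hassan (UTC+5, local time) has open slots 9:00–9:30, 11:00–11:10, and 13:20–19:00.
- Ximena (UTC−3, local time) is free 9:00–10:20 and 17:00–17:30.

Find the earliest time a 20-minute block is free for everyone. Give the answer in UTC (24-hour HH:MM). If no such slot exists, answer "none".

Alice → UTC: 08:20–09:50, 10:00–11:40, 12:00–15:20, 15:30–16:40.
Hassan → UTC: 04:00–04:30, 06:00–06:10, 08:20–14:00.
Ximena → UTC: 12:00–13:20, 20:00–20:30.
Alice ∩ Hassan: 08:20–09:50, 10:00–11:40, 12:00–14:00.
Alice ∩ Hassan ∩ Ximena: 12:00–13:20.
Windows ≥ 20 min: 12:00–13:20.
Earliest such window starts at 12:00.

12:00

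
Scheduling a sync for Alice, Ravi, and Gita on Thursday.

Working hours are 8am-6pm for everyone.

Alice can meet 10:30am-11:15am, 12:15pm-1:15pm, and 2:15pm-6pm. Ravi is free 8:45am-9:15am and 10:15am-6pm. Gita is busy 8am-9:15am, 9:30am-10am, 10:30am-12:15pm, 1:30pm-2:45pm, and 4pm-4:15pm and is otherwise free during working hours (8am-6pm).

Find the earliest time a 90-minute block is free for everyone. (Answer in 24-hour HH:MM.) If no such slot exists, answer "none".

16:15

Gita free within 08:00–18:00: 09:15–09:30, 10:00–10:30, 12:15–13:30, 14:45–16:00, 16:15–18:00.
Alice ∩ Ravi: 10:30–11:15, 12:15–13:15, 14:15–18:00.
Alice ∩ Ravi ∩ Gita: 12:15–13:15, 14:45–16:00, 16:15–18:00.
Windows ≥ 90 min: 16:15–18:00.
Earliest such window starts at 16:15.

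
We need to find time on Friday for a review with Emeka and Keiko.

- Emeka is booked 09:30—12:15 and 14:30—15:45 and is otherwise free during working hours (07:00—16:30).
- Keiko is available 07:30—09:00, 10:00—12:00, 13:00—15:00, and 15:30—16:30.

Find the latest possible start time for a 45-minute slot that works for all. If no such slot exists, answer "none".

15:45

Emeka free within 07:00–16:30: 07:00–09:30, 12:15–14:30, 15:45–16:30.
Emeka ∩ Keiko: 07:30–09:00, 13:00–14:30, 15:45–16:30.
Windows ≥ 45 min: 07:30–09:00, 13:00–14:30, 15:45–16:30.
Latest start in the last window 15:45–16:30 is 16:30 − 45 min = 15:45.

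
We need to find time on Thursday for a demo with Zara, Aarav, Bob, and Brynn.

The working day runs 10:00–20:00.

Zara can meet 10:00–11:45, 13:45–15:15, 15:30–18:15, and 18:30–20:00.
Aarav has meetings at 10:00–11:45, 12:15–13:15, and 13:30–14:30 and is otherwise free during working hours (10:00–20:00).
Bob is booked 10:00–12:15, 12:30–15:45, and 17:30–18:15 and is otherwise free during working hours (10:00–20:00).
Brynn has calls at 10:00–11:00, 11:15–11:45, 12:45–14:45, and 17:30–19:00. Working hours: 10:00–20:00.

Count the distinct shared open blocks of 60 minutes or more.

Aarav free within 10:00–20:00: 11:45–12:15, 13:15–13:30, 14:30–20:00.
Bob free within 10:00–20:00: 12:15–12:30, 15:45–17:30, 18:15–20:00.
Brynn free within 10:00–20:00: 11:00–11:15, 11:45–12:45, 14:45–17:30, 19:00–20:00.
Zara ∩ Aarav: 14:30–15:15, 15:30–18:15, 18:30–20:00.
Zara ∩ Aarav ∩ Bob: 15:45–17:30, 18:30–20:00.
Zara ∩ Aarav ∩ Bob ∩ Brynn: 15:45–17:30, 19:00–20:00.
Windows ≥ 60 min: 15:45–17:30, 19:00–20:00.
That's 2 windows.

2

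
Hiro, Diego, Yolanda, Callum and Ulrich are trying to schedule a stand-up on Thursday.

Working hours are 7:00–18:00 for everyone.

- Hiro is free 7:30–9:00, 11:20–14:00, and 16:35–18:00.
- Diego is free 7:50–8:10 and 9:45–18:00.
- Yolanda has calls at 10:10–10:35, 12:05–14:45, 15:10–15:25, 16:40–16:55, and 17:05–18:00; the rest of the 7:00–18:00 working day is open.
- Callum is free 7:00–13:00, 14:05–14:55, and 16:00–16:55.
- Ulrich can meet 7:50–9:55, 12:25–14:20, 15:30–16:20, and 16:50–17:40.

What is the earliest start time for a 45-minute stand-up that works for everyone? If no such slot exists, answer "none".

none

Yolanda free within 07:00–18:00: 07:00–10:10, 10:35–12:05, 14:45–15:10, 15:25–16:40, 16:55–17:05.
Hiro ∩ Diego: 07:50–08:10, 11:20–14:00, 16:35–18:00.
Hiro ∩ Diego ∩ Yolanda: 07:50–08:10, 11:20–12:05, 16:35–16:40, 16:55–17:05.
Hiro ∩ Diego ∩ Yolanda ∩ Callum: 07:50–08:10, 11:20–12:05, 16:35–16:40.
Hiro ∩ Diego ∩ Yolanda ∩ Callum ∩ Ulrich: 07:50–08:10.
Windows ≥ 45 min: (none).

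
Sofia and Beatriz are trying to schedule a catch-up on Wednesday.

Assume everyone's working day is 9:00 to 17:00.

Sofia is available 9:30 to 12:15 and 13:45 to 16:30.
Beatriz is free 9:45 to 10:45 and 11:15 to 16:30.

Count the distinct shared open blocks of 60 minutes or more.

Sofia ∩ Beatriz: 09:45–10:45, 11:15–12:15, 13:45–16:30.
Windows ≥ 60 min: 09:45–10:45, 11:15–12:15, 13:45–16:30.
That's 3 windows.

3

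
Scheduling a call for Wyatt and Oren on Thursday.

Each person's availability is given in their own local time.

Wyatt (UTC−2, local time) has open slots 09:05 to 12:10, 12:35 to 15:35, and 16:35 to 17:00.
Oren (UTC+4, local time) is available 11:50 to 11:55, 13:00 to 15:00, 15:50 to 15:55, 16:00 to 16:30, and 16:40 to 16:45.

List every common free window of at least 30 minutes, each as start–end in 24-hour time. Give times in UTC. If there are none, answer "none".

Wyatt → UTC: 11:05–14:10, 14:35–17:35, 18:35–19:00.
Oren → UTC: 07:50–07:55, 09:00–11:00, 11:50–11:55, 12:00–12:30, 12:40–12:45.
Wyatt ∩ Oren: 11:50–11:55, 12:00–12:30, 12:40–12:45.
Windows ≥ 30 min: 12:00–12:30.

12:00–12:30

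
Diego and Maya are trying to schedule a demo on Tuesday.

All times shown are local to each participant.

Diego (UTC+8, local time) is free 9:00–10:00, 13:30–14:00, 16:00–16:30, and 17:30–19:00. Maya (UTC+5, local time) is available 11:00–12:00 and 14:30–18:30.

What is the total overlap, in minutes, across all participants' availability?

90 minutes

Diego → UTC: 01:00–02:00, 05:30–06:00, 08:00–08:30, 09:30–11:00.
Maya → UTC: 06:00–07:00, 09:30–13:30.
Diego ∩ Maya: 09:30–11:00.
Total common minutes: 90.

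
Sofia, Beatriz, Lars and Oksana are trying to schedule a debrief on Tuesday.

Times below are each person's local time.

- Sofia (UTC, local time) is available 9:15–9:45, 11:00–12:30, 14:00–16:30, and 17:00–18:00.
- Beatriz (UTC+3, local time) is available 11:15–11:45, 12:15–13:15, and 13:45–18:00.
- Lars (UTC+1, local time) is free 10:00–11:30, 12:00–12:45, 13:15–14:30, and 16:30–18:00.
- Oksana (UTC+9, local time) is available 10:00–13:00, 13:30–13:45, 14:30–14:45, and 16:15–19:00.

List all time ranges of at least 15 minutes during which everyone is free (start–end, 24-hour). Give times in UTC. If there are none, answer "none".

Sofia → UTC: 09:15–09:45, 11:00–12:30, 14:00–16:30, 17:00–18:00.
Beatriz → UTC: 08:15–08:45, 09:15–10:15, 10:45–15:00.
Lars → UTC: 09:00–10:30, 11:00–11:45, 12:15–13:30, 15:30–17:00.
Oksana → UTC: 01:00–04:00, 04:30–04:45, 05:30–05:45, 07:15–10:00.
Sofia ∩ Beatriz: 09:15–09:45, 11:00–12:30, 14:00–15:00.
Sofia ∩ Beatriz ∩ Lars: 09:15–09:45, 11:00–11:45, 12:15–12:30.
Sofia ∩ Beatriz ∩ Lars ∩ Oksana: 09:15–09:45.
Windows ≥ 15 min: 09:15–09:45.

09:15–09:45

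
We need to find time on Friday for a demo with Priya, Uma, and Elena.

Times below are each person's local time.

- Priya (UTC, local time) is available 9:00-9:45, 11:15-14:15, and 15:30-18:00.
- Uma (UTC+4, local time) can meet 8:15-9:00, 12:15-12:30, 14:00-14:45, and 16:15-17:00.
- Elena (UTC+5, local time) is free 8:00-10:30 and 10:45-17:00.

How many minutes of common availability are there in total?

0 minutes

Priya → UTC: 09:00–09:45, 11:15–14:15, 15:30–18:00.
Uma → UTC: 04:15–05:00, 08:15–08:30, 10:00–10:45, 12:15–13:00.
Elena → UTC: 03:00–05:30, 05:45–12:00.
Priya ∩ Uma: 12:15–13:00.
Priya ∩ Uma ∩ Elena: (none).
Total common minutes: 0.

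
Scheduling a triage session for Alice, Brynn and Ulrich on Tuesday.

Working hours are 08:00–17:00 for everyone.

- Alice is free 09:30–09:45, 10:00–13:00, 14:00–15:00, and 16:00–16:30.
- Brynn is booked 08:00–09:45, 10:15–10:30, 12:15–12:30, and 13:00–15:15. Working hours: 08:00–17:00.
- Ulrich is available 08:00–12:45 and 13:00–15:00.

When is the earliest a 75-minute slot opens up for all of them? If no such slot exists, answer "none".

10:30

Brynn free within 08:00–17:00: 09:45–10:15, 10:30–12:15, 12:30–13:00, 15:15–17:00.
Alice ∩ Brynn: 10:00–10:15, 10:30–12:15, 12:30–13:00, 16:00–16:30.
Alice ∩ Brynn ∩ Ulrich: 10:00–10:15, 10:30–12:15, 12:30–12:45.
Windows ≥ 75 min: 10:30–12:15.
Earliest such window starts at 10:30.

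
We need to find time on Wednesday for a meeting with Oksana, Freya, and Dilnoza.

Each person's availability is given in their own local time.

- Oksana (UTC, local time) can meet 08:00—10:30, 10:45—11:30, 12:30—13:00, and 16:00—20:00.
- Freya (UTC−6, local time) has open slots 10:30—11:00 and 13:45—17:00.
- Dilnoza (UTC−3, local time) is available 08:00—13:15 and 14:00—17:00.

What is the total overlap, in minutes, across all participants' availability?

Oksana → UTC: 08:00–10:30, 10:45–11:30, 12:30–13:00, 16:00–20:00.
Freya → UTC: 16:30–17:00, 19:45–23:00.
Dilnoza → UTC: 11:00–16:15, 17:00–20:00.
Oksana ∩ Freya: 16:30–17:00, 19:45–20:00.
Oksana ∩ Freya ∩ Dilnoza: 19:45–20:00.
Total common minutes: 15.

15 minutes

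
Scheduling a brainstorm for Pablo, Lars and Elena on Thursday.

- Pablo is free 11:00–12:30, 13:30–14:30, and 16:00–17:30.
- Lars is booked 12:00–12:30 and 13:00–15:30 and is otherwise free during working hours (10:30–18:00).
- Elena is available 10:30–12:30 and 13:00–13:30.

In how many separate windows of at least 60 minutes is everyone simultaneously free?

1

Lars free within 10:30–18:00: 10:30–12:00, 12:30–13:00, 15:30–18:00.
Pablo ∩ Lars: 11:00–12:00, 16:00–17:30.
Pablo ∩ Lars ∩ Elena: 11:00–12:00.
Windows ≥ 60 min: 11:00–12:00.
That's 1 window.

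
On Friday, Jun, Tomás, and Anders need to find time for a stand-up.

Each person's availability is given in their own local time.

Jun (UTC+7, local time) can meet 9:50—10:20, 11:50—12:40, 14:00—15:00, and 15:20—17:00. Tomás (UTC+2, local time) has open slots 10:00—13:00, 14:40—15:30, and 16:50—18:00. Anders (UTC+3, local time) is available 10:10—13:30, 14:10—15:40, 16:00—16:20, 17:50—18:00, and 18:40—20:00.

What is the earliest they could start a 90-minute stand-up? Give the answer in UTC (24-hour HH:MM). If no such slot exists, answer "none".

08:20

Jun → UTC: 02:50–03:20, 04:50–05:40, 07:00–08:00, 08:20–10:00.
Tomás → UTC: 08:00–11:00, 12:40–13:30, 14:50–16:00.
Anders → UTC: 07:10–10:30, 11:10–12:40, 13:00–13:20, 14:50–15:00, 15:40–17:00.
Jun ∩ Tomás: 08:20–10:00.
Jun ∩ Tomás ∩ Anders: 08:20–10:00.
Windows ≥ 90 min: 08:20–10:00.
Earliest such window starts at 08:20.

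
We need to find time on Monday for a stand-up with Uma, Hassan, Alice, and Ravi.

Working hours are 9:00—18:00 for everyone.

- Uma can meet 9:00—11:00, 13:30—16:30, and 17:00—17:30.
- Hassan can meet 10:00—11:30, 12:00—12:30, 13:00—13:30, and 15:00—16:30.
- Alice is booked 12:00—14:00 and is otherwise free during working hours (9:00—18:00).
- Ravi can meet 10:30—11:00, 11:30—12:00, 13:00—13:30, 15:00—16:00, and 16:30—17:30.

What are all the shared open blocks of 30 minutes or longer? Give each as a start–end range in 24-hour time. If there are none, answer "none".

10:30–11:00, 15:00–16:00

Alice free within 09:00–18:00: 09:00–12:00, 14:00–18:00.
Uma ∩ Hassan: 10:00–11:00, 15:00–16:30.
Uma ∩ Hassan ∩ Alice: 10:00–11:00, 15:00–16:30.
Uma ∩ Hassan ∩ Alice ∩ Ravi: 10:30–11:00, 15:00–16:00.
Windows ≥ 30 min: 10:30–11:00, 15:00–16:00.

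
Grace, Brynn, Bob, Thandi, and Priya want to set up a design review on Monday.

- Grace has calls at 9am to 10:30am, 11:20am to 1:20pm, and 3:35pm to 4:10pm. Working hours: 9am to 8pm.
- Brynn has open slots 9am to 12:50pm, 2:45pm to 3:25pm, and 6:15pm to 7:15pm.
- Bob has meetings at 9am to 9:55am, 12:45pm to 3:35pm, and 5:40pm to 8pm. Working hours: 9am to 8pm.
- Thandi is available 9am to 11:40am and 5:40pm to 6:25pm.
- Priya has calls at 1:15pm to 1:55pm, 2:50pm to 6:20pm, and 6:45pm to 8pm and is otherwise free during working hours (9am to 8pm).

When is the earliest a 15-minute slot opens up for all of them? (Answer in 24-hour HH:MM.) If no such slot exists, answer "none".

Grace free within 09:00–20:00: 10:30–11:20, 13:20–15:35, 16:10–20:00.
Bob free within 09:00–20:00: 09:55–12:45, 15:35–17:40.
Priya free within 09:00–20:00: 09:00–13:15, 13:55–14:50, 18:20–18:45.
Grace ∩ Brynn: 10:30–11:20, 14:45–15:25, 18:15–19:15.
Grace ∩ Brynn ∩ Bob: 10:30–11:20.
Grace ∩ Brynn ∩ Bob ∩ Thandi: 10:30–11:20.
Grace ∩ Brynn ∩ Bob ∩ Thandi ∩ Priya: 10:30–11:20.
Windows ≥ 15 min: 10:30–11:20.
Earliest such window starts at 10:30.

10:30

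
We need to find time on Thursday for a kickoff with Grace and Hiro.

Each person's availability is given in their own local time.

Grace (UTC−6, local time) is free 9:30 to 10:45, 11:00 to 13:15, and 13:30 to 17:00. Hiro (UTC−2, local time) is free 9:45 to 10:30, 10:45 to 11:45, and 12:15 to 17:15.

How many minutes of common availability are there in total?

210 minutes

Grace → UTC: 15:30–16:45, 17:00–19:15, 19:30–23:00.
Hiro → UTC: 11:45–12:30, 12:45–13:45, 14:15–19:15.
Grace ∩ Hiro: 15:30–16:45, 17:00–19:15.
Total common minutes: 75 + 135 = 210.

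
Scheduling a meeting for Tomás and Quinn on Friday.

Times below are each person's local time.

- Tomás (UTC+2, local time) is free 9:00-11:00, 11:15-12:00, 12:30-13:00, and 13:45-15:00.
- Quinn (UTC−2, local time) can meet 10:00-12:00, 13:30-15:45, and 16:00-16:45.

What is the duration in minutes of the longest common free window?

Tomás → UTC: 07:00–09:00, 09:15–10:00, 10:30–11:00, 11:45–13:00.
Quinn → UTC: 12:00–14:00, 15:30–17:45, 18:00–18:45.
Tomás ∩ Quinn: 12:00–13:00.
Single common window of 60 minutes.

60 minutes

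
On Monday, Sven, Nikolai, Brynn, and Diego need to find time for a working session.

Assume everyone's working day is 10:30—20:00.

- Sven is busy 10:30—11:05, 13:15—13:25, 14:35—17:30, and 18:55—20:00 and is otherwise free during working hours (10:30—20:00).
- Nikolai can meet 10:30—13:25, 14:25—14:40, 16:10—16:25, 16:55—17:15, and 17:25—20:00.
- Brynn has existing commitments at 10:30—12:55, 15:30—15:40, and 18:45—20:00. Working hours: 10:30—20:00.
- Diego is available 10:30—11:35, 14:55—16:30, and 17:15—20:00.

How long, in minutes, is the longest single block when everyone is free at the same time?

75 minutes

Sven free within 10:30–20:00: 11:05–13:15, 13:25–14:35, 17:30–18:55.
Brynn free within 10:30–20:00: 12:55–15:30, 15:40–18:45.
Sven ∩ Nikolai: 11:05–13:15, 14:25–14:35, 17:30–18:55.
Sven ∩ Nikolai ∩ Brynn: 12:55–13:15, 14:25–14:35, 17:30–18:45.
Sven ∩ Nikolai ∩ Brynn ∩ Diego: 17:30–18:45.
Single common window of 75 minutes.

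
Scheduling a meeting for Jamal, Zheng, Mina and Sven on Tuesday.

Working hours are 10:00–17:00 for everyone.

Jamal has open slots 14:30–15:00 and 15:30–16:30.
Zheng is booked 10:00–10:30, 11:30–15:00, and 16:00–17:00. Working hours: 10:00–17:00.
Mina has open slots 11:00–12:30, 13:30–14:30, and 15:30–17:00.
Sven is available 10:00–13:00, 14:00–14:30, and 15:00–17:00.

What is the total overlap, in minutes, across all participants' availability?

30 minutes

Zheng free within 10:00–17:00: 10:30–11:30, 15:00–16:00.
Jamal ∩ Zheng: 15:30–16:00.
Jamal ∩ Zheng ∩ Mina: 15:30–16:00.
Jamal ∩ Zheng ∩ Mina ∩ Sven: 15:30–16:00.
Total common minutes: 30.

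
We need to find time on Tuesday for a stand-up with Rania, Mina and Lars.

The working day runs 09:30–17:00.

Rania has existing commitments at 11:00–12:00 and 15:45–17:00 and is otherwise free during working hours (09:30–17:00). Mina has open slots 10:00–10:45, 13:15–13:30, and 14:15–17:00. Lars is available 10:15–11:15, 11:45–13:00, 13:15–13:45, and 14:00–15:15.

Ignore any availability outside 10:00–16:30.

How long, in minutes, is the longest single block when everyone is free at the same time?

Rania free within 09:30–17:00: 09:30–11:00, 12:00–15:45.
Rania ∩ Mina: 10:00–10:45, 13:15–13:30, 14:15–15:45.
Rania ∩ Mina ∩ Lars: 10:15–10:45, 13:15–13:30, 14:15–15:15.
Restricted to 10:00–16:30: 10:15–10:45, 13:15–13:30, 14:15–15:15.
Common window lengths: 30, 15, 60 min; longest is 60.

60 minutes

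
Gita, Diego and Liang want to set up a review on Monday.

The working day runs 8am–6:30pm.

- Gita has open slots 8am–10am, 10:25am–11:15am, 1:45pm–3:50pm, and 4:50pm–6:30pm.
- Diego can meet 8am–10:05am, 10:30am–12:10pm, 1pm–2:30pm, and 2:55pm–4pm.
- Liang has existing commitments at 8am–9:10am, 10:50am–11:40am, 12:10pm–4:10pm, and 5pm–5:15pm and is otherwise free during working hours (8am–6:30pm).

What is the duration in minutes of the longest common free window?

Liang free within 08:00–18:30: 09:10–10:50, 11:40–12:10, 16:10–17:00, 17:15–18:30.
Gita ∩ Diego: 08:00–10:00, 10:30–11:15, 13:45–14:30, 14:55–15:50.
Gita ∩ Diego ∩ Liang: 09:10–10:00, 10:30–10:50.
Common window lengths: 50, 20 min; longest is 50.

50 minutes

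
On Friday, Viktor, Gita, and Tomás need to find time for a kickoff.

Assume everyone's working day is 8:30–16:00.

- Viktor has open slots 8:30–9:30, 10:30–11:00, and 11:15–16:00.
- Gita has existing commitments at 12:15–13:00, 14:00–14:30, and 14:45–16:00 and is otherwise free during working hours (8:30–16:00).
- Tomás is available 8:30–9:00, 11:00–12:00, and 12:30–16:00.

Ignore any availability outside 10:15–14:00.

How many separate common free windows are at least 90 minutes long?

0

Gita free within 08:30–16:00: 08:30–12:15, 13:00–14:00, 14:30–14:45.
Viktor ∩ Gita: 08:30–09:30, 10:30–11:00, 11:15–12:15, 13:00–14:00, 14:30–14:45.
Viktor ∩ Gita ∩ Tomás: 08:30–09:00, 11:15–12:00, 13:00–14:00, 14:30–14:45.
Restricted to 10:15–14:00: 11:15–12:00, 13:00–14:00.
Windows ≥ 90 min: (none).
That's 0 windows.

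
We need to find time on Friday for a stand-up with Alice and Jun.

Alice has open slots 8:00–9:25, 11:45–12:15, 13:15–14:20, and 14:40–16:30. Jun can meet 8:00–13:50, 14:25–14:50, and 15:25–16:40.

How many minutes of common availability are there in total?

225 minutes

Alice ∩ Jun: 08:00–09:25, 11:45–12:15, 13:15–13:50, 14:40–14:50, 15:25–16:30.
Total common minutes: 85 + 30 + 35 + 10 + 65 = 225.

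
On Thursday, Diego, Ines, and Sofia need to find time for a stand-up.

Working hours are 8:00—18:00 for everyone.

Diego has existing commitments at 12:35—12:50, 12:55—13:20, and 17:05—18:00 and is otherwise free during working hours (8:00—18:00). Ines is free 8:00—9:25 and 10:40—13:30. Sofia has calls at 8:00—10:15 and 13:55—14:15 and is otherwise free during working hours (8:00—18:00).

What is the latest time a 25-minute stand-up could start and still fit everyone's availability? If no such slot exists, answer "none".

12:10

Diego free within 08:00–18:00: 08:00–12:35, 12:50–12:55, 13:20–17:05.
Sofia free within 08:00–18:00: 10:15–13:55, 14:15–18:00.
Diego ∩ Ines: 08:00–09:25, 10:40–12:35, 12:50–12:55, 13:20–13:30.
Diego ∩ Ines ∩ Sofia: 10:40–12:35, 12:50–12:55, 13:20–13:30.
Windows ≥ 25 min: 10:40–12:35.
Latest start in the last window 10:40–12:35 is 12:35 − 25 min = 12:10.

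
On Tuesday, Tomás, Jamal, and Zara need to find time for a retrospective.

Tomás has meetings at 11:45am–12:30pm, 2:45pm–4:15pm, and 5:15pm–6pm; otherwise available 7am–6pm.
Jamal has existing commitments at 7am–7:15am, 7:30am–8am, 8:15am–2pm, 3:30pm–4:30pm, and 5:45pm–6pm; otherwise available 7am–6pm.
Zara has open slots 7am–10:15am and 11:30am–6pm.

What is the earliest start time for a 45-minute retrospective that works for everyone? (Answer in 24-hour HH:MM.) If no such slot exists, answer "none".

14:00

Tomás free within 07:00–18:00: 07:00–11:45, 12:30–14:45, 16:15–17:15.
Jamal free within 07:00–18:00: 07:15–07:30, 08:00–08:15, 14:00–15:30, 16:30–17:45.
Tomás ∩ Jamal: 07:15–07:30, 08:00–08:15, 14:00–14:45, 16:30–17:15.
Tomás ∩ Jamal ∩ Zara: 07:15–07:30, 08:00–08:15, 14:00–14:45, 16:30–17:15.
Windows ≥ 45 min: 14:00–14:45, 16:30–17:15.
Earliest such window starts at 14:00.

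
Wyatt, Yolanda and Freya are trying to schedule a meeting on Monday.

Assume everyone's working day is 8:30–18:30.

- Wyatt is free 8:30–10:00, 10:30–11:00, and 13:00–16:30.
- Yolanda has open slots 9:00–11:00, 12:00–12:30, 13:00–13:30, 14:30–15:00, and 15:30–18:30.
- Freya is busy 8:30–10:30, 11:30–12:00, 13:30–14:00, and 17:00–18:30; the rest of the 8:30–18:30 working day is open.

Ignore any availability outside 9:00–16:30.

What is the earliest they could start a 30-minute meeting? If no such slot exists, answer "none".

10:30

Freya free within 08:30–18:30: 10:30–11:30, 12:00–13:30, 14:00–17:00.
Wyatt ∩ Yolanda: 09:00–10:00, 10:30–11:00, 13:00–13:30, 14:30–15:00, 15:30–16:30.
Wyatt ∩ Yolanda ∩ Freya: 10:30–11:00, 13:00–13:30, 14:30–15:00, 15:30–16:30.
Restricted to 09:00–16:30: 10:30–11:00, 13:00–13:30, 14:30–15:00, 15:30–16:30.
Windows ≥ 30 min: 10:30–11:00, 13:00–13:30, 14:30–15:00, 15:30–16:30.
Earliest such window starts at 10:30.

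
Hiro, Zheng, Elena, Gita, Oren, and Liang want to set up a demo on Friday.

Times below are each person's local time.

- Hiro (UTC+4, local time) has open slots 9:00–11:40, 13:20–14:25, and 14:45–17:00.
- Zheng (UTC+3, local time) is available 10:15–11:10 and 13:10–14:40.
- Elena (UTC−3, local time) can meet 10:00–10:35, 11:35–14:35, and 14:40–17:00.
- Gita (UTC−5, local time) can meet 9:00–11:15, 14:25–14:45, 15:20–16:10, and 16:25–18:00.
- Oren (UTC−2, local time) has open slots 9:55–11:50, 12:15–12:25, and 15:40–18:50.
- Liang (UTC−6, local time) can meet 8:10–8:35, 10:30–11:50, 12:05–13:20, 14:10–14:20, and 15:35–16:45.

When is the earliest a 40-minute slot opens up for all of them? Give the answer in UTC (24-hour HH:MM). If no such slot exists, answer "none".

Hiro → UTC: 05:00–07:40, 09:20–10:25, 10:45–13:00.
Zheng → UTC: 07:15–08:10, 10:10–11:40.
Elena → UTC: 13:00–13:35, 14:35–17:35, 17:40–20:00.
Gita → UTC: 14:00–16:15, 19:25–19:45, 20:20–21:10, 21:25–23:00.
Oren → UTC: 11:55–13:50, 14:15–14:25, 17:40–20:50.
Liang → UTC: 14:10–14:35, 16:30–17:50, 18:05–19:20, 20:10–20:20, 21:35–22:45.
Hiro ∩ Zheng: 07:15–07:40, 10:10–10:25, 10:45–11:40.
Hiro ∩ Zheng ∩ Elena: (none).
Hiro ∩ Zheng ∩ Elena ∩ Gita: (none).
Hiro ∩ Zheng ∩ Elena ∩ Gita ∩ Oren: (none).
Hiro ∩ Zheng ∩ Elena ∩ Gita ∩ Oren ∩ Liang: (none).
Windows ≥ 40 min: (none).

none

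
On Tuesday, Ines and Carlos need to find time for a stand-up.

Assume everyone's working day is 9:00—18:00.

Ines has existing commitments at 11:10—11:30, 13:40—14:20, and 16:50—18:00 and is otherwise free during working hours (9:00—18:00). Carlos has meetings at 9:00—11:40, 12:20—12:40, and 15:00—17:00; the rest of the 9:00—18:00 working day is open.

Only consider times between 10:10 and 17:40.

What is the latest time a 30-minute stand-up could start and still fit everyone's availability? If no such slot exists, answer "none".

Ines free within 09:00–18:00: 09:00–11:10, 11:30–13:40, 14:20–16:50.
Carlos free within 09:00–18:00: 11:40–12:20, 12:40–15:00, 17:00–18:00.
Ines ∩ Carlos: 11:40–12:20, 12:40–13:40, 14:20–15:00.
Restricted to 10:10–17:40: 11:40–12:20, 12:40–13:40, 14:20–15:00.
Windows ≥ 30 min: 11:40–12:20, 12:40–13:40, 14:20–15:00.
Latest start in the last window 14:20–15:00 is 15:00 − 30 min = 14:30.

14:30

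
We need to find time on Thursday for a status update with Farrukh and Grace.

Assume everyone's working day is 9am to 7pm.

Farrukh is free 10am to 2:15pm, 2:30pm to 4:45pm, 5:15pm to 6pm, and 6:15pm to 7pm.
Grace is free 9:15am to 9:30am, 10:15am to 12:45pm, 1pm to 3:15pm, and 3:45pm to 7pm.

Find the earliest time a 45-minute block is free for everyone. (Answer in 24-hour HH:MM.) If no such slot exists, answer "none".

10:15

Farrukh ∩ Grace: 10:15–12:45, 13:00–14:15, 14:30–15:15, 15:45–16:45, 17:15–18:00, 18:15–19:00.
Windows ≥ 45 min: 10:15–12:45, 13:00–14:15, 14:30–15:15, 15:45–16:45, 17:15–18:00, 18:15–19:00.
Earliest such window starts at 10:15.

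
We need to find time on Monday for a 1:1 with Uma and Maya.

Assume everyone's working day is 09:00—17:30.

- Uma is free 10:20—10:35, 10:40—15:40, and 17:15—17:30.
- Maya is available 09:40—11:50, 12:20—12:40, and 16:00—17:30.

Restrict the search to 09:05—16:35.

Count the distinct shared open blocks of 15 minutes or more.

Uma ∩ Maya: 10:20–10:35, 10:40–11:50, 12:20–12:40, 17:15–17:30.
Restricted to 09:05–16:35: 10:20–10:35, 10:40–11:50, 12:20–12:40.
Windows ≥ 15 min: 10:20–10:35, 10:40–11:50, 12:20–12:40.
That's 3 windows.

3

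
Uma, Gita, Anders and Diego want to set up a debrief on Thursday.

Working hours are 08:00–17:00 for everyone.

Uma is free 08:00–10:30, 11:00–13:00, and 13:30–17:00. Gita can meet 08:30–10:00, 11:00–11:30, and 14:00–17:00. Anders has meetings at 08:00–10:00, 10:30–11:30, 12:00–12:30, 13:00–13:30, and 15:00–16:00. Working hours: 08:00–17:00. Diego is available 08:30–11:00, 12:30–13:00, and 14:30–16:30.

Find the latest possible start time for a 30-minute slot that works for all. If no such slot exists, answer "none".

16:00

Anders free within 08:00–17:00: 10:00–10:30, 11:30–12:00, 12:30–13:00, 13:30–15:00, 16:00–17:00.
Uma ∩ Gita: 08:30–10:00, 11:00–11:30, 14:00–17:00.
Uma ∩ Gita ∩ Anders: 14:00–15:00, 16:00–17:00.
Uma ∩ Gita ∩ Anders ∩ Diego: 14:30–15:00, 16:00–16:30.
Windows ≥ 30 min: 14:30–15:00, 16:00–16:30.
Latest start in the last window 16:00–16:30 is 16:30 − 30 min = 16:00.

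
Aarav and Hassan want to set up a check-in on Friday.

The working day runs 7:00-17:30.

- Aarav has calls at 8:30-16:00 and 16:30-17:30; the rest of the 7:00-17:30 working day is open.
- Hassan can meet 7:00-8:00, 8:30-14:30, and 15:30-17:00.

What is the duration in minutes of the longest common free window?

60 minutes

Aarav free within 07:00–17:30: 07:00–08:30, 16:00–16:30.
Aarav ∩ Hassan: 07:00–08:00, 16:00–16:30.
Common window lengths: 60, 30 min; longest is 60.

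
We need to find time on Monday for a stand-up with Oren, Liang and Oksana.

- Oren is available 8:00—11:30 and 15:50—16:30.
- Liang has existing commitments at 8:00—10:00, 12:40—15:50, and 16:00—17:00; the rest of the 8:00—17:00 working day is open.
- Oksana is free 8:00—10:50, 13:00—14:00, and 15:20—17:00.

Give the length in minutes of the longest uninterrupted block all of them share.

Liang free within 08:00–17:00: 10:00–12:40, 15:50–16:00.
Oren ∩ Liang: 10:00–11:30, 15:50–16:00.
Oren ∩ Liang ∩ Oksana: 10:00–10:50, 15:50–16:00.
Common window lengths: 50, 10 min; longest is 50.

50 minutes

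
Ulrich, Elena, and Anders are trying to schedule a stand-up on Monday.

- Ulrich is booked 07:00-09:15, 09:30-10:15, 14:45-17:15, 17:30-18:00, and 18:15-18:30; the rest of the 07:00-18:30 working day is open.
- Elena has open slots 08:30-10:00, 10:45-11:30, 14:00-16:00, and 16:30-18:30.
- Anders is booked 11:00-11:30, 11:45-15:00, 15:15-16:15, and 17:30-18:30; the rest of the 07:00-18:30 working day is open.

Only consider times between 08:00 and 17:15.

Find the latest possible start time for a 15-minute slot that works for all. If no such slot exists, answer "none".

10:45

Ulrich free within 07:00–18:30: 09:15–09:30, 10:15–14:45, 17:15–17:30, 18:00–18:15.
Anders free within 07:00–18:30: 07:00–11:00, 11:30–11:45, 15:00–15:15, 16:15–17:30.
Ulrich ∩ Elena: 09:15–09:30, 10:45–11:30, 14:00–14:45, 17:15–17:30, 18:00–18:15.
Ulrich ∩ Elena ∩ Anders: 09:15–09:30, 10:45–11:00, 17:15–17:30.
Restricted to 08:00–17:15: 09:15–09:30, 10:45–11:00.
Windows ≥ 15 min: 09:15–09:30, 10:45–11:00.
Latest start in the last window 10:45–11:00 is 11:00 − 15 min = 10:45.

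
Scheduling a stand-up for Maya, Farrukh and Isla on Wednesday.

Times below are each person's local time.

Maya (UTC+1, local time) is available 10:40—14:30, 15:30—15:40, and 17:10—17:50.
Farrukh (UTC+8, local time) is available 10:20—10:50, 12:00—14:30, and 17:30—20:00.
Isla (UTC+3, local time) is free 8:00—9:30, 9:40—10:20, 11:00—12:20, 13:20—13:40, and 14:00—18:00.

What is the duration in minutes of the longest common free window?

60 minutes

Maya → UTC: 09:40–13:30, 14:30–14:40, 16:10–16:50.
Farrukh → UTC: 02:20–02:50, 04:00–06:30, 09:30–12:00.
Isla → UTC: 05:00–06:30, 06:40–07:20, 08:00–09:20, 10:20–10:40, 11:00–15:00.
Maya ∩ Farrukh: 09:40–12:00.
Maya ∩ Farrukh ∩ Isla: 10:20–10:40, 11:00–12:00.
Common window lengths: 20, 60 min; longest is 60.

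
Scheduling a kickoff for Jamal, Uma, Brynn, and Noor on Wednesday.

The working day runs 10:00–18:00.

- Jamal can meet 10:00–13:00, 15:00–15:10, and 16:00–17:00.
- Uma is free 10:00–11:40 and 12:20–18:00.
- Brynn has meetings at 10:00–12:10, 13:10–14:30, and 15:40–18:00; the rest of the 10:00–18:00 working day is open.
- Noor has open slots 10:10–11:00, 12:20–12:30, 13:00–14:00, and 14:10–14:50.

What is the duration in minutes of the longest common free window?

Brynn free within 10:00–18:00: 12:10–13:10, 14:30–15:40.
Jamal ∩ Uma: 10:00–11:40, 12:20–13:00, 15:00–15:10, 16:00–17:00.
Jamal ∩ Uma ∩ Brynn: 12:20–13:00, 15:00–15:10.
Jamal ∩ Uma ∩ Brynn ∩ Noor: 12:20–12:30.
Single common window of 10 minutes.

10 minutes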